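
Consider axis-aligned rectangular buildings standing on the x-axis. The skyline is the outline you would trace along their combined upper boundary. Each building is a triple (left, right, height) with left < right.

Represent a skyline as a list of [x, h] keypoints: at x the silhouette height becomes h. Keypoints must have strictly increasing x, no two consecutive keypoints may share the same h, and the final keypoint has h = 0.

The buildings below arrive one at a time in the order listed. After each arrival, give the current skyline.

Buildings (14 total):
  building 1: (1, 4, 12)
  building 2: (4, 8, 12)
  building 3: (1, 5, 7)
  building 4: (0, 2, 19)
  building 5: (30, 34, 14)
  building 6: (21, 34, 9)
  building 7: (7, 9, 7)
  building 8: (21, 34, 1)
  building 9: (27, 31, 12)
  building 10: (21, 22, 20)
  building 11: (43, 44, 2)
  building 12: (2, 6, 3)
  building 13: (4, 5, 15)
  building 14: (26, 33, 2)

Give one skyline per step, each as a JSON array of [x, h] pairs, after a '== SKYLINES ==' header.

== SKYLINES ==
[[1,12],[4,0]]
[[1,12],[8,0]]
[[1,12],[8,0]]
[[0,19],[2,12],[8,0]]
[[0,19],[2,12],[8,0],[30,14],[34,0]]
[[0,19],[2,12],[8,0],[21,9],[30,14],[34,0]]
[[0,19],[2,12],[8,7],[9,0],[21,9],[30,14],[34,0]]
[[0,19],[2,12],[8,7],[9,0],[21,9],[30,14],[34,0]]
[[0,19],[2,12],[8,7],[9,0],[21,9],[27,12],[30,14],[34,0]]
[[0,19],[2,12],[8,7],[9,0],[21,20],[22,9],[27,12],[30,14],[34,0]]
[[0,19],[2,12],[8,7],[9,0],[21,20],[22,9],[27,12],[30,14],[34,0],[43,2],[44,0]]
[[0,19],[2,12],[8,7],[9,0],[21,20],[22,9],[27,12],[30,14],[34,0],[43,2],[44,0]]
[[0,19],[2,12],[4,15],[5,12],[8,7],[9,0],[21,20],[22,9],[27,12],[30,14],[34,0],[43,2],[44,0]]
[[0,19],[2,12],[4,15],[5,12],[8,7],[9,0],[21,20],[22,9],[27,12],[30,14],[34,0],[43,2],[44,0]]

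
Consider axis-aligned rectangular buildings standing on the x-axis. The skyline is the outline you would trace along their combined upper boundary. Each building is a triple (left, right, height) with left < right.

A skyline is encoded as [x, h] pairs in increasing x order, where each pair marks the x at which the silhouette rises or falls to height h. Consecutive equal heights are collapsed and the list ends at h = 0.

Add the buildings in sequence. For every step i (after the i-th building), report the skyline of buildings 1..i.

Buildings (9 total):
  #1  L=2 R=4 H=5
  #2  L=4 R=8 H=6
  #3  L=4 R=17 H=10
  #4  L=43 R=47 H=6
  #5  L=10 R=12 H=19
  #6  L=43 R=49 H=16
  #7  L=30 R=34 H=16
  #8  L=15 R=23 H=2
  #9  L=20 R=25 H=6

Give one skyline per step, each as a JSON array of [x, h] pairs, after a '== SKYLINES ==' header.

== SKYLINES ==
[[2,5],[4,0]]
[[2,5],[4,6],[8,0]]
[[2,5],[4,10],[17,0]]
[[2,5],[4,10],[17,0],[43,6],[47,0]]
[[2,5],[4,10],[10,19],[12,10],[17,0],[43,6],[47,0]]
[[2,5],[4,10],[10,19],[12,10],[17,0],[43,16],[49,0]]
[[2,5],[4,10],[10,19],[12,10],[17,0],[30,16],[34,0],[43,16],[49,0]]
[[2,5],[4,10],[10,19],[12,10],[17,2],[23,0],[30,16],[34,0],[43,16],[49,0]]
[[2,5],[4,10],[10,19],[12,10],[17,2],[20,6],[25,0],[30,16],[34,0],[43,16],[49,0]]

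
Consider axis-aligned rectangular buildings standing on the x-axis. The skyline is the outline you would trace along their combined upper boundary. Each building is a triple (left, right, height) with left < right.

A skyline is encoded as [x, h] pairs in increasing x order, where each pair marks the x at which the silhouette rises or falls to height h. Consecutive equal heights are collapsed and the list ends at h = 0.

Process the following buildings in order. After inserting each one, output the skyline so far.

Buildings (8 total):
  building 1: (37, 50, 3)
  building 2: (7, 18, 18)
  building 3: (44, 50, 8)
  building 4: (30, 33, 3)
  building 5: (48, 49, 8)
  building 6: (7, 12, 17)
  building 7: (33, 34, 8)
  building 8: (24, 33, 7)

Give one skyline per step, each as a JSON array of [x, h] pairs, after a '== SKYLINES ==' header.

== SKYLINES ==
[[37,3],[50,0]]
[[7,18],[18,0],[37,3],[50,0]]
[[7,18],[18,0],[37,3],[44,8],[50,0]]
[[7,18],[18,0],[30,3],[33,0],[37,3],[44,8],[50,0]]
[[7,18],[18,0],[30,3],[33,0],[37,3],[44,8],[50,0]]
[[7,18],[18,0],[30,3],[33,0],[37,3],[44,8],[50,0]]
[[7,18],[18,0],[30,3],[33,8],[34,0],[37,3],[44,8],[50,0]]
[[7,18],[18,0],[24,7],[33,8],[34,0],[37,3],[44,8],[50,0]]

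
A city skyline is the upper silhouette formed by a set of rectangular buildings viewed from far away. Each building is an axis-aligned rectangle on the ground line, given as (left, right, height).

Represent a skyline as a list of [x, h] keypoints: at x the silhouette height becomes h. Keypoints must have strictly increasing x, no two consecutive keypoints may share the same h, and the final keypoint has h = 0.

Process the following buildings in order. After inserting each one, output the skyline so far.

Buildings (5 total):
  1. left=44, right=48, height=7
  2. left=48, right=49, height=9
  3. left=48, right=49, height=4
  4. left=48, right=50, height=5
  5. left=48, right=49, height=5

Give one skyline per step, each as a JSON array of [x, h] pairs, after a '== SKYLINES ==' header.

== SKYLINES ==
[[44,7],[48,0]]
[[44,7],[48,9],[49,0]]
[[44,7],[48,9],[49,0]]
[[44,7],[48,9],[49,5],[50,0]]
[[44,7],[48,9],[49,5],[50,0]]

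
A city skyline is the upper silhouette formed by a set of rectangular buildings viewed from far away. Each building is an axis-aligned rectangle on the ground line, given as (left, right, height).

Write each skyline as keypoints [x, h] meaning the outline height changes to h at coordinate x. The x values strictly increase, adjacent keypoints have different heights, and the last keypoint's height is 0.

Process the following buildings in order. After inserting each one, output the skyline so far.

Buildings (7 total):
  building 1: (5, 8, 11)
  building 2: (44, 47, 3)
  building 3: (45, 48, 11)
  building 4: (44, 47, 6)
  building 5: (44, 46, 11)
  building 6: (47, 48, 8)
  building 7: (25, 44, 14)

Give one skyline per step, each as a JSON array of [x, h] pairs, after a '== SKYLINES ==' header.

== SKYLINES ==
[[5,11],[8,0]]
[[5,11],[8,0],[44,3],[47,0]]
[[5,11],[8,0],[44,3],[45,11],[48,0]]
[[5,11],[8,0],[44,6],[45,11],[48,0]]
[[5,11],[8,0],[44,11],[48,0]]
[[5,11],[8,0],[44,11],[48,0]]
[[5,11],[8,0],[25,14],[44,11],[48,0]]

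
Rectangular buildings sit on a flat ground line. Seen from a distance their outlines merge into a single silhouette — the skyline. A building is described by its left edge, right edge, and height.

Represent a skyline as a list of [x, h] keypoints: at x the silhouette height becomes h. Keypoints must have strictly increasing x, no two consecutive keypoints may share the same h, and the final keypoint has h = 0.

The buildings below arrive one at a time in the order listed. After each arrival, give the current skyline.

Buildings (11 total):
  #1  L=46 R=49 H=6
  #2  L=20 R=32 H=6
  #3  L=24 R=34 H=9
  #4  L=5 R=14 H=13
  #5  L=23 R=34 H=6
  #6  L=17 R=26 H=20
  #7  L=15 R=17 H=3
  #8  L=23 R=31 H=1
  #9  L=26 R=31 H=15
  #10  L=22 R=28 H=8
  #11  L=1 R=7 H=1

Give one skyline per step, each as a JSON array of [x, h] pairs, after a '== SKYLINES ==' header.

== SKYLINES ==
[[46,6],[49,0]]
[[20,6],[32,0],[46,6],[49,0]]
[[20,6],[24,9],[34,0],[46,6],[49,0]]
[[5,13],[14,0],[20,6],[24,9],[34,0],[46,6],[49,0]]
[[5,13],[14,0],[20,6],[24,9],[34,0],[46,6],[49,0]]
[[5,13],[14,0],[17,20],[26,9],[34,0],[46,6],[49,0]]
[[5,13],[14,0],[15,3],[17,20],[26,9],[34,0],[46,6],[49,0]]
[[5,13],[14,0],[15,3],[17,20],[26,9],[34,0],[46,6],[49,0]]
[[5,13],[14,0],[15,3],[17,20],[26,15],[31,9],[34,0],[46,6],[49,0]]
[[5,13],[14,0],[15,3],[17,20],[26,15],[31,9],[34,0],[46,6],[49,0]]
[[1,1],[5,13],[14,0],[15,3],[17,20],[26,15],[31,9],[34,0],[46,6],[49,0]]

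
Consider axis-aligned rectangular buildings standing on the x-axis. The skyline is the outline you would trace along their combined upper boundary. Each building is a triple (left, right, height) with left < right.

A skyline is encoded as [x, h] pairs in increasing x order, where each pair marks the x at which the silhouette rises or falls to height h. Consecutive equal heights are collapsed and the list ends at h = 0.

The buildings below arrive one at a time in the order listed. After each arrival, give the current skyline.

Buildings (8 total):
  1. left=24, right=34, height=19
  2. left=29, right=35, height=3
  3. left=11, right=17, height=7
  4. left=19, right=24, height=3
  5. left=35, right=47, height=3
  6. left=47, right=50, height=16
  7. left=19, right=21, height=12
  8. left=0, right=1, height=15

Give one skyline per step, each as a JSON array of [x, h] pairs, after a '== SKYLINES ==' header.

== SKYLINES ==
[[24,19],[34,0]]
[[24,19],[34,3],[35,0]]
[[11,7],[17,0],[24,19],[34,3],[35,0]]
[[11,7],[17,0],[19,3],[24,19],[34,3],[35,0]]
[[11,7],[17,0],[19,3],[24,19],[34,3],[47,0]]
[[11,7],[17,0],[19,3],[24,19],[34,3],[47,16],[50,0]]
[[11,7],[17,0],[19,12],[21,3],[24,19],[34,3],[47,16],[50,0]]
[[0,15],[1,0],[11,7],[17,0],[19,12],[21,3],[24,19],[34,3],[47,16],[50,0]]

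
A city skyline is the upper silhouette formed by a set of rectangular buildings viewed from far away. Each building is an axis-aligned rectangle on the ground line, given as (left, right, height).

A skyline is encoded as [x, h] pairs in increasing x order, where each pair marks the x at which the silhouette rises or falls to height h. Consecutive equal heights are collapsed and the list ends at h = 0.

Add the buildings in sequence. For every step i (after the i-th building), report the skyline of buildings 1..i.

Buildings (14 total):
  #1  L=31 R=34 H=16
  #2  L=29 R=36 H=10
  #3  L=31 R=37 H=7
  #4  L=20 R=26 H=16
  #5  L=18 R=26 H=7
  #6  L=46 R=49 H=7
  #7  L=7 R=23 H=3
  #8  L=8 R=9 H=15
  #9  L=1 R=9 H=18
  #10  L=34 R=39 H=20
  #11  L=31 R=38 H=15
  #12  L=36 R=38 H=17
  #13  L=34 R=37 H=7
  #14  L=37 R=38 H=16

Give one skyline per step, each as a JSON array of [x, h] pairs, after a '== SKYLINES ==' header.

== SKYLINES ==
[[31,16],[34,0]]
[[29,10],[31,16],[34,10],[36,0]]
[[29,10],[31,16],[34,10],[36,7],[37,0]]
[[20,16],[26,0],[29,10],[31,16],[34,10],[36,7],[37,0]]
[[18,7],[20,16],[26,0],[29,10],[31,16],[34,10],[36,7],[37,0]]
[[18,7],[20,16],[26,0],[29,10],[31,16],[34,10],[36,7],[37,0],[46,7],[49,0]]
[[7,3],[18,7],[20,16],[26,0],[29,10],[31,16],[34,10],[36,7],[37,0],[46,7],[49,0]]
[[7,3],[8,15],[9,3],[18,7],[20,16],[26,0],[29,10],[31,16],[34,10],[36,7],[37,0],[46,7],[49,0]]
[[1,18],[9,3],[18,7],[20,16],[26,0],[29,10],[31,16],[34,10],[36,7],[37,0],[46,7],[49,0]]
[[1,18],[9,3],[18,7],[20,16],[26,0],[29,10],[31,16],[34,20],[39,0],[46,7],[49,0]]
[[1,18],[9,3],[18,7],[20,16],[26,0],[29,10],[31,16],[34,20],[39,0],[46,7],[49,0]]
[[1,18],[9,3],[18,7],[20,16],[26,0],[29,10],[31,16],[34,20],[39,0],[46,7],[49,0]]
[[1,18],[9,3],[18,7],[20,16],[26,0],[29,10],[31,16],[34,20],[39,0],[46,7],[49,0]]
[[1,18],[9,3],[18,7],[20,16],[26,0],[29,10],[31,16],[34,20],[39,0],[46,7],[49,0]]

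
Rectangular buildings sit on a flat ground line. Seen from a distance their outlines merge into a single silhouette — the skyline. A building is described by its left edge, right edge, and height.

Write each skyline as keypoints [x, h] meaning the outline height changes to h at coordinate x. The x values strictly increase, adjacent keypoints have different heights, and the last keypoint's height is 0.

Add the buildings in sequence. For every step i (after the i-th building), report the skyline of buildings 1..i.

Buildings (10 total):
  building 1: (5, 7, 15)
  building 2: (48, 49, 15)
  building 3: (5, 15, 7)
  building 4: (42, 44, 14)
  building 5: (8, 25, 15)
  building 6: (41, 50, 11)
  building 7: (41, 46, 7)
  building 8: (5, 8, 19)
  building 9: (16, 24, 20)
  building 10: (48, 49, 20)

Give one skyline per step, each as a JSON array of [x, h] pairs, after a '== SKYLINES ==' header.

== SKYLINES ==
[[5,15],[7,0]]
[[5,15],[7,0],[48,15],[49,0]]
[[5,15],[7,7],[15,0],[48,15],[49,0]]
[[5,15],[7,7],[15,0],[42,14],[44,0],[48,15],[49,0]]
[[5,15],[7,7],[8,15],[25,0],[42,14],[44,0],[48,15],[49,0]]
[[5,15],[7,7],[8,15],[25,0],[41,11],[42,14],[44,11],[48,15],[49,11],[50,0]]
[[5,15],[7,7],[8,15],[25,0],[41,11],[42,14],[44,11],[48,15],[49,11],[50,0]]
[[5,19],[8,15],[25,0],[41,11],[42,14],[44,11],[48,15],[49,11],[50,0]]
[[5,19],[8,15],[16,20],[24,15],[25,0],[41,11],[42,14],[44,11],[48,15],[49,11],[50,0]]
[[5,19],[8,15],[16,20],[24,15],[25,0],[41,11],[42,14],[44,11],[48,20],[49,11],[50,0]]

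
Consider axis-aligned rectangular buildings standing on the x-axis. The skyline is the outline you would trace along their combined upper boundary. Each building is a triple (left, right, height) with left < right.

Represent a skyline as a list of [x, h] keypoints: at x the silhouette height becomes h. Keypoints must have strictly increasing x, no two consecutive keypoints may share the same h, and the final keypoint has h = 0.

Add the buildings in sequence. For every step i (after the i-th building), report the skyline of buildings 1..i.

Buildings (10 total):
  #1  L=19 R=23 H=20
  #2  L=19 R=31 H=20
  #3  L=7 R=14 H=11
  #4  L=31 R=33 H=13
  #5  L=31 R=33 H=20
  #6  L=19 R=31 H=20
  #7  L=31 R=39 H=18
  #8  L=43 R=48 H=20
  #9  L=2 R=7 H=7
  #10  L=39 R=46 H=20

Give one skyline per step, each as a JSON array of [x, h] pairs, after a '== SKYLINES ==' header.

== SKYLINES ==
[[19,20],[23,0]]
[[19,20],[31,0]]
[[7,11],[14,0],[19,20],[31,0]]
[[7,11],[14,0],[19,20],[31,13],[33,0]]
[[7,11],[14,0],[19,20],[33,0]]
[[7,11],[14,0],[19,20],[33,0]]
[[7,11],[14,0],[19,20],[33,18],[39,0]]
[[7,11],[14,0],[19,20],[33,18],[39,0],[43,20],[48,0]]
[[2,7],[7,11],[14,0],[19,20],[33,18],[39,0],[43,20],[48,0]]
[[2,7],[7,11],[14,0],[19,20],[33,18],[39,20],[48,0]]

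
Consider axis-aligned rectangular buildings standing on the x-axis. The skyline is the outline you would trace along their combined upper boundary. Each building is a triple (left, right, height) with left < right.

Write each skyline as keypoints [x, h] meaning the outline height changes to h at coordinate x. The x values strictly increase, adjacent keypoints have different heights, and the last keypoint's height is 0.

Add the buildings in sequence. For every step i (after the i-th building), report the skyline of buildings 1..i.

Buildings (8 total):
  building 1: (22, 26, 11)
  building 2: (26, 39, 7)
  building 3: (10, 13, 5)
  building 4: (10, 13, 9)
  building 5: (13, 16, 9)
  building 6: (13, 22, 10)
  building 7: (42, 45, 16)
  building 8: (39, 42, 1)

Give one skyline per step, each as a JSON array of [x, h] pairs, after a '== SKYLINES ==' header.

== SKYLINES ==
[[22,11],[26,0]]
[[22,11],[26,7],[39,0]]
[[10,5],[13,0],[22,11],[26,7],[39,0]]
[[10,9],[13,0],[22,11],[26,7],[39,0]]
[[10,9],[16,0],[22,11],[26,7],[39,0]]
[[10,9],[13,10],[22,11],[26,7],[39,0]]
[[10,9],[13,10],[22,11],[26,7],[39,0],[42,16],[45,0]]
[[10,9],[13,10],[22,11],[26,7],[39,1],[42,16],[45,0]]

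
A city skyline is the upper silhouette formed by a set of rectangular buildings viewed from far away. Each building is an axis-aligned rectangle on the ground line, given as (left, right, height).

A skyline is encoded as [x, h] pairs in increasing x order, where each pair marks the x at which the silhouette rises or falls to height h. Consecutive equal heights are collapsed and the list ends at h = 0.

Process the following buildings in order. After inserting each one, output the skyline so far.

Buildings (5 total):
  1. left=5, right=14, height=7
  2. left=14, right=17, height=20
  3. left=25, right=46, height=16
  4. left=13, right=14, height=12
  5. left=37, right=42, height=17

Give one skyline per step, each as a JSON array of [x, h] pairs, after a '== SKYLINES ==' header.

== SKYLINES ==
[[5,7],[14,0]]
[[5,7],[14,20],[17,0]]
[[5,7],[14,20],[17,0],[25,16],[46,0]]
[[5,7],[13,12],[14,20],[17,0],[25,16],[46,0]]
[[5,7],[13,12],[14,20],[17,0],[25,16],[37,17],[42,16],[46,0]]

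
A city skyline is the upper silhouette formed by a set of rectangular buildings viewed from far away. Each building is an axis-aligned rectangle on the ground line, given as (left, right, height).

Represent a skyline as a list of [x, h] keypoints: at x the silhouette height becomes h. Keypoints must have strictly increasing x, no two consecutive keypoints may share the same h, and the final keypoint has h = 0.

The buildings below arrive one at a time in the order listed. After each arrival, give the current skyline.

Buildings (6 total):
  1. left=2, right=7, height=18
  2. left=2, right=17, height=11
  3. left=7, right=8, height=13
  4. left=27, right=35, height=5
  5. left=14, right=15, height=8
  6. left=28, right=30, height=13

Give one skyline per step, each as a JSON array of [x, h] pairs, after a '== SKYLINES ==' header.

== SKYLINES ==
[[2,18],[7,0]]
[[2,18],[7,11],[17,0]]
[[2,18],[7,13],[8,11],[17,0]]
[[2,18],[7,13],[8,11],[17,0],[27,5],[35,0]]
[[2,18],[7,13],[8,11],[17,0],[27,5],[35,0]]
[[2,18],[7,13],[8,11],[17,0],[27,5],[28,13],[30,5],[35,0]]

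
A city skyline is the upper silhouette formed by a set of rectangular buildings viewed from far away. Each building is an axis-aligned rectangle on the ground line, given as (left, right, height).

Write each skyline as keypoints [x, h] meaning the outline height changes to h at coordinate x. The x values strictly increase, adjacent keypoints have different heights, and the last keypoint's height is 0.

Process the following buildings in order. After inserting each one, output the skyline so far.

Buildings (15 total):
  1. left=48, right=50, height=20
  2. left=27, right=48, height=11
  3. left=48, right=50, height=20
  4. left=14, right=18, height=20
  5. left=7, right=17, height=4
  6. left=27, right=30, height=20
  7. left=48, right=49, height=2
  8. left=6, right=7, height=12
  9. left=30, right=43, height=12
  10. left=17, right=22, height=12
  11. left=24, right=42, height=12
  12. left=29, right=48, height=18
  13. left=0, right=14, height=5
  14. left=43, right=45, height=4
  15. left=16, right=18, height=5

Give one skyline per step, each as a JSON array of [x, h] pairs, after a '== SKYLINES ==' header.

== SKYLINES ==
[[48,20],[50,0]]
[[27,11],[48,20],[50,0]]
[[27,11],[48,20],[50,0]]
[[14,20],[18,0],[27,11],[48,20],[50,0]]
[[7,4],[14,20],[18,0],[27,11],[48,20],[50,0]]
[[7,4],[14,20],[18,0],[27,20],[30,11],[48,20],[50,0]]
[[7,4],[14,20],[18,0],[27,20],[30,11],[48,20],[50,0]]
[[6,12],[7,4],[14,20],[18,0],[27,20],[30,11],[48,20],[50,0]]
[[6,12],[7,4],[14,20],[18,0],[27,20],[30,12],[43,11],[48,20],[50,0]]
[[6,12],[7,4],[14,20],[18,12],[22,0],[27,20],[30,12],[43,11],[48,20],[50,0]]
[[6,12],[7,4],[14,20],[18,12],[22,0],[24,12],[27,20],[30,12],[43,11],[48,20],[50,0]]
[[6,12],[7,4],[14,20],[18,12],[22,0],[24,12],[27,20],[30,18],[48,20],[50,0]]
[[0,5],[6,12],[7,5],[14,20],[18,12],[22,0],[24,12],[27,20],[30,18],[48,20],[50,0]]
[[0,5],[6,12],[7,5],[14,20],[18,12],[22,0],[24,12],[27,20],[30,18],[48,20],[50,0]]
[[0,5],[6,12],[7,5],[14,20],[18,12],[22,0],[24,12],[27,20],[30,18],[48,20],[50,0]]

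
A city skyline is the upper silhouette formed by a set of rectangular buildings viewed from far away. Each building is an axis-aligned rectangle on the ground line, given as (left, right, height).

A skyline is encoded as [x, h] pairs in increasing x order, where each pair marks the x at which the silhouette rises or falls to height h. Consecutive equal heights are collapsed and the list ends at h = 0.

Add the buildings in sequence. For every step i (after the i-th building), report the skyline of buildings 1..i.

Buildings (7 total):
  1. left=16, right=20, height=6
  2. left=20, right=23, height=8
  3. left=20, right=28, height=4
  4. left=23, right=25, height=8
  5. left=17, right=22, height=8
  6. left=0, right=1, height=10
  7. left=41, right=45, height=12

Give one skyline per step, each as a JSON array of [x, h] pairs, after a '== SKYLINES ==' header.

== SKYLINES ==
[[16,6],[20,0]]
[[16,6],[20,8],[23,0]]
[[16,6],[20,8],[23,4],[28,0]]
[[16,6],[20,8],[25,4],[28,0]]
[[16,6],[17,8],[25,4],[28,0]]
[[0,10],[1,0],[16,6],[17,8],[25,4],[28,0]]
[[0,10],[1,0],[16,6],[17,8],[25,4],[28,0],[41,12],[45,0]]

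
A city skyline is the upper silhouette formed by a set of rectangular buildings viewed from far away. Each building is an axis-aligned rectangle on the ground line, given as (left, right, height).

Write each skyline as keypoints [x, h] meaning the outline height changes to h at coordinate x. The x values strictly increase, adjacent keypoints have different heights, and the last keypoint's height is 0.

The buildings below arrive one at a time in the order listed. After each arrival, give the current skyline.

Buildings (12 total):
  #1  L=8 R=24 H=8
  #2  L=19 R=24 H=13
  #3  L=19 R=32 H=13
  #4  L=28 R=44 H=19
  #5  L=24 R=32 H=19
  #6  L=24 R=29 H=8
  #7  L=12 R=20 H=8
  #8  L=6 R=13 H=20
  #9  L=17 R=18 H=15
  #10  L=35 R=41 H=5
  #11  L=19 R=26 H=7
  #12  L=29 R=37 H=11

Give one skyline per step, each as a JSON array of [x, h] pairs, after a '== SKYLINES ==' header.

== SKYLINES ==
[[8,8],[24,0]]
[[8,8],[19,13],[24,0]]
[[8,8],[19,13],[32,0]]
[[8,8],[19,13],[28,19],[44,0]]
[[8,8],[19,13],[24,19],[44,0]]
[[8,8],[19,13],[24,19],[44,0]]
[[8,8],[19,13],[24,19],[44,0]]
[[6,20],[13,8],[19,13],[24,19],[44,0]]
[[6,20],[13,8],[17,15],[18,8],[19,13],[24,19],[44,0]]
[[6,20],[13,8],[17,15],[18,8],[19,13],[24,19],[44,0]]
[[6,20],[13,8],[17,15],[18,8],[19,13],[24,19],[44,0]]
[[6,20],[13,8],[17,15],[18,8],[19,13],[24,19],[44,0]]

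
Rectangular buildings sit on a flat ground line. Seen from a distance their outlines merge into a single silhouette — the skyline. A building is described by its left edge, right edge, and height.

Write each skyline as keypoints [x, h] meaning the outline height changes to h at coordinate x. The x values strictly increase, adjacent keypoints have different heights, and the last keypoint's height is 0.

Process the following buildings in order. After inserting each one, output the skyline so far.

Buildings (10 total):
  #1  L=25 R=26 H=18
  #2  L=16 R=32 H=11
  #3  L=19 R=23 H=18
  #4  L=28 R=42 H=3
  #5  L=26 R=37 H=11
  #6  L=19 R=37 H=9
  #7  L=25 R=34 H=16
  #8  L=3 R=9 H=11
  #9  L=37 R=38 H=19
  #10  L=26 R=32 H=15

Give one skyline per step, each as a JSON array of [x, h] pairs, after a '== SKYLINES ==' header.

== SKYLINES ==
[[25,18],[26,0]]
[[16,11],[25,18],[26,11],[32,0]]
[[16,11],[19,18],[23,11],[25,18],[26,11],[32,0]]
[[16,11],[19,18],[23,11],[25,18],[26,11],[32,3],[42,0]]
[[16,11],[19,18],[23,11],[25,18],[26,11],[37,3],[42,0]]
[[16,11],[19,18],[23,11],[25,18],[26,11],[37,3],[42,0]]
[[16,11],[19,18],[23,11],[25,18],[26,16],[34,11],[37,3],[42,0]]
[[3,11],[9,0],[16,11],[19,18],[23,11],[25,18],[26,16],[34,11],[37,3],[42,0]]
[[3,11],[9,0],[16,11],[19,18],[23,11],[25,18],[26,16],[34,11],[37,19],[38,3],[42,0]]
[[3,11],[9,0],[16,11],[19,18],[23,11],[25,18],[26,16],[34,11],[37,19],[38,3],[42,0]]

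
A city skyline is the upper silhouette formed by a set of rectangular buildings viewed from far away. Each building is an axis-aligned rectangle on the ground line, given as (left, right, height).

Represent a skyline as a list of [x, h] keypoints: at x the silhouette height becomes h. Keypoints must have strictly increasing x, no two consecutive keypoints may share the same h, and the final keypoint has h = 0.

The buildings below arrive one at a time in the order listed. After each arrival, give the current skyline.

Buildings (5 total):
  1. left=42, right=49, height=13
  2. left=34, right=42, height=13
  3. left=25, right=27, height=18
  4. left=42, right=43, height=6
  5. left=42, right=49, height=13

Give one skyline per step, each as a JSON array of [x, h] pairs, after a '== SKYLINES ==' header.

== SKYLINES ==
[[42,13],[49,0]]
[[34,13],[49,0]]
[[25,18],[27,0],[34,13],[49,0]]
[[25,18],[27,0],[34,13],[49,0]]
[[25,18],[27,0],[34,13],[49,0]]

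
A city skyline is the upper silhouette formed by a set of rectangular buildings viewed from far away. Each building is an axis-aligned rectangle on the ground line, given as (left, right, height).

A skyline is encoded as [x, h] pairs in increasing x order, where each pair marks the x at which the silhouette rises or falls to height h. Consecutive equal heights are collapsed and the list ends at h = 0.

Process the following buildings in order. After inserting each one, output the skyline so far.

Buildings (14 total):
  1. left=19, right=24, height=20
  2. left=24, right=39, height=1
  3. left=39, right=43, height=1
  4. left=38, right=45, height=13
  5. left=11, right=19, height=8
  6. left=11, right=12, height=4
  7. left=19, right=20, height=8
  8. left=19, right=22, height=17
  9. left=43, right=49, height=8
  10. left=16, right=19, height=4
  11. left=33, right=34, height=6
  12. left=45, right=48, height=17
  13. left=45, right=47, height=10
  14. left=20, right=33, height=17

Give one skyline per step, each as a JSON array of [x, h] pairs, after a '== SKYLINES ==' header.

== SKYLINES ==
[[19,20],[24,0]]
[[19,20],[24,1],[39,0]]
[[19,20],[24,1],[43,0]]
[[19,20],[24,1],[38,13],[45,0]]
[[11,8],[19,20],[24,1],[38,13],[45,0]]
[[11,8],[19,20],[24,1],[38,13],[45,0]]
[[11,8],[19,20],[24,1],[38,13],[45,0]]
[[11,8],[19,20],[24,1],[38,13],[45,0]]
[[11,8],[19,20],[24,1],[38,13],[45,8],[49,0]]
[[11,8],[19,20],[24,1],[38,13],[45,8],[49,0]]
[[11,8],[19,20],[24,1],[33,6],[34,1],[38,13],[45,8],[49,0]]
[[11,8],[19,20],[24,1],[33,6],[34,1],[38,13],[45,17],[48,8],[49,0]]
[[11,8],[19,20],[24,1],[33,6],[34,1],[38,13],[45,17],[48,8],[49,0]]
[[11,8],[19,20],[24,17],[33,6],[34,1],[38,13],[45,17],[48,8],[49,0]]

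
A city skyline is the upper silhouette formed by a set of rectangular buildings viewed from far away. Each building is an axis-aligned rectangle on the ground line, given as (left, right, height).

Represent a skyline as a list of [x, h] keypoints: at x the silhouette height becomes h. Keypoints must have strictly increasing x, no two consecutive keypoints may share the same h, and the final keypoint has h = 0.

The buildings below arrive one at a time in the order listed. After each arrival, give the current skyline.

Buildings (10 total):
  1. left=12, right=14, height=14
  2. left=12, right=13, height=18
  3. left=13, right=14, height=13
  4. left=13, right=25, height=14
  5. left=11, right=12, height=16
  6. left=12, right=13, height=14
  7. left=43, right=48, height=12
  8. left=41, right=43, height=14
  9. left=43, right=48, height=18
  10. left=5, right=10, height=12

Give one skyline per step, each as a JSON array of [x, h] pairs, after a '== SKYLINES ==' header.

== SKYLINES ==
[[12,14],[14,0]]
[[12,18],[13,14],[14,0]]
[[12,18],[13,14],[14,0]]
[[12,18],[13,14],[25,0]]
[[11,16],[12,18],[13,14],[25,0]]
[[11,16],[12,18],[13,14],[25,0]]
[[11,16],[12,18],[13,14],[25,0],[43,12],[48,0]]
[[11,16],[12,18],[13,14],[25,0],[41,14],[43,12],[48,0]]
[[11,16],[12,18],[13,14],[25,0],[41,14],[43,18],[48,0]]
[[5,12],[10,0],[11,16],[12,18],[13,14],[25,0],[41,14],[43,18],[48,0]]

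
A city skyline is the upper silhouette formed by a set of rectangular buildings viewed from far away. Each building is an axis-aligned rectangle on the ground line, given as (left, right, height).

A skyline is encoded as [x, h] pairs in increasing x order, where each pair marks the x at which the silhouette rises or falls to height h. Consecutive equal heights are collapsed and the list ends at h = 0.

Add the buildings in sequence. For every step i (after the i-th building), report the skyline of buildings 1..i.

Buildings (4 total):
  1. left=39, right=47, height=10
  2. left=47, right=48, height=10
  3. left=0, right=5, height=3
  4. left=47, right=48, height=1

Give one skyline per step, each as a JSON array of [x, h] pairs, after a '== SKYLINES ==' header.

== SKYLINES ==
[[39,10],[47,0]]
[[39,10],[48,0]]
[[0,3],[5,0],[39,10],[48,0]]
[[0,3],[5,0],[39,10],[48,0]]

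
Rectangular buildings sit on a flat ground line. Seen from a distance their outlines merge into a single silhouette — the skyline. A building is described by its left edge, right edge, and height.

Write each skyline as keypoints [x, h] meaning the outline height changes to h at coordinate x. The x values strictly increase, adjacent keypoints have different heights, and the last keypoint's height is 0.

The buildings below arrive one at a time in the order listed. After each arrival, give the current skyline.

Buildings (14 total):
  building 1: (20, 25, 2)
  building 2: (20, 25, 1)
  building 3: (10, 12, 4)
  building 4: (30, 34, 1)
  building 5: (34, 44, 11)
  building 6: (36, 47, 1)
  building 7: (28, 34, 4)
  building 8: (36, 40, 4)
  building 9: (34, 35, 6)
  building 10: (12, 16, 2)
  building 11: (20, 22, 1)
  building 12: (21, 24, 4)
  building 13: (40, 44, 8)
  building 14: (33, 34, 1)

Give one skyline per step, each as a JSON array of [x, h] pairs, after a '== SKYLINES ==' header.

== SKYLINES ==
[[20,2],[25,0]]
[[20,2],[25,0]]
[[10,4],[12,0],[20,2],[25,0]]
[[10,4],[12,0],[20,2],[25,0],[30,1],[34,0]]
[[10,4],[12,0],[20,2],[25,0],[30,1],[34,11],[44,0]]
[[10,4],[12,0],[20,2],[25,0],[30,1],[34,11],[44,1],[47,0]]
[[10,4],[12,0],[20,2],[25,0],[28,4],[34,11],[44,1],[47,0]]
[[10,4],[12,0],[20,2],[25,0],[28,4],[34,11],[44,1],[47,0]]
[[10,4],[12,0],[20,2],[25,0],[28,4],[34,11],[44,1],[47,0]]
[[10,4],[12,2],[16,0],[20,2],[25,0],[28,4],[34,11],[44,1],[47,0]]
[[10,4],[12,2],[16,0],[20,2],[25,0],[28,4],[34,11],[44,1],[47,0]]
[[10,4],[12,2],[16,0],[20,2],[21,4],[24,2],[25,0],[28,4],[34,11],[44,1],[47,0]]
[[10,4],[12,2],[16,0],[20,2],[21,4],[24,2],[25,0],[28,4],[34,11],[44,1],[47,0]]
[[10,4],[12,2],[16,0],[20,2],[21,4],[24,2],[25,0],[28,4],[34,11],[44,1],[47,0]]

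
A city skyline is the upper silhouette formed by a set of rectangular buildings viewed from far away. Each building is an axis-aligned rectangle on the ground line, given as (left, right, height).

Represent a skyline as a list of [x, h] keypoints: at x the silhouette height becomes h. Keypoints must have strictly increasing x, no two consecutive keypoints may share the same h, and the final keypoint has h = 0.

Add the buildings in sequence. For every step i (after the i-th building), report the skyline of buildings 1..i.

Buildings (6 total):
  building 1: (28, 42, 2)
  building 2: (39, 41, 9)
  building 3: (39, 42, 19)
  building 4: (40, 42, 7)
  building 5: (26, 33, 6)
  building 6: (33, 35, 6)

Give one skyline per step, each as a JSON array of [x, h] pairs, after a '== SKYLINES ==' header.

== SKYLINES ==
[[28,2],[42,0]]
[[28,2],[39,9],[41,2],[42,0]]
[[28,2],[39,19],[42,0]]
[[28,2],[39,19],[42,0]]
[[26,6],[33,2],[39,19],[42,0]]
[[26,6],[35,2],[39,19],[42,0]]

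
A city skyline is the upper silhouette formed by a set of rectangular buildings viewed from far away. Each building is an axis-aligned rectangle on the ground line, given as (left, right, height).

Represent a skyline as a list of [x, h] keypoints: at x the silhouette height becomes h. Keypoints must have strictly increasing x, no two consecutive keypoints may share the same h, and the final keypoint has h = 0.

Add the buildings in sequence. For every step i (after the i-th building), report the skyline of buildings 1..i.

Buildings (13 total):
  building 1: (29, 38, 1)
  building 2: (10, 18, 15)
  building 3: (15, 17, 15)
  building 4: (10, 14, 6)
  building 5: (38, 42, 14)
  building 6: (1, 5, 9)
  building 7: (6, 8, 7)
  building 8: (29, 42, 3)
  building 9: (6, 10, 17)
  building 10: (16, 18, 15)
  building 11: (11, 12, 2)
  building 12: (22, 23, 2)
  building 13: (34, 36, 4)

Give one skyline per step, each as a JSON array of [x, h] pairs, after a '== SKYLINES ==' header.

== SKYLINES ==
[[29,1],[38,0]]
[[10,15],[18,0],[29,1],[38,0]]
[[10,15],[18,0],[29,1],[38,0]]
[[10,15],[18,0],[29,1],[38,0]]
[[10,15],[18,0],[29,1],[38,14],[42,0]]
[[1,9],[5,0],[10,15],[18,0],[29,1],[38,14],[42,0]]
[[1,9],[5,0],[6,7],[8,0],[10,15],[18,0],[29,1],[38,14],[42,0]]
[[1,9],[5,0],[6,7],[8,0],[10,15],[18,0],[29,3],[38,14],[42,0]]
[[1,9],[5,0],[6,17],[10,15],[18,0],[29,3],[38,14],[42,0]]
[[1,9],[5,0],[6,17],[10,15],[18,0],[29,3],[38,14],[42,0]]
[[1,9],[5,0],[6,17],[10,15],[18,0],[29,3],[38,14],[42,0]]
[[1,9],[5,0],[6,17],[10,15],[18,0],[22,2],[23,0],[29,3],[38,14],[42,0]]
[[1,9],[5,0],[6,17],[10,15],[18,0],[22,2],[23,0],[29,3],[34,4],[36,3],[38,14],[42,0]]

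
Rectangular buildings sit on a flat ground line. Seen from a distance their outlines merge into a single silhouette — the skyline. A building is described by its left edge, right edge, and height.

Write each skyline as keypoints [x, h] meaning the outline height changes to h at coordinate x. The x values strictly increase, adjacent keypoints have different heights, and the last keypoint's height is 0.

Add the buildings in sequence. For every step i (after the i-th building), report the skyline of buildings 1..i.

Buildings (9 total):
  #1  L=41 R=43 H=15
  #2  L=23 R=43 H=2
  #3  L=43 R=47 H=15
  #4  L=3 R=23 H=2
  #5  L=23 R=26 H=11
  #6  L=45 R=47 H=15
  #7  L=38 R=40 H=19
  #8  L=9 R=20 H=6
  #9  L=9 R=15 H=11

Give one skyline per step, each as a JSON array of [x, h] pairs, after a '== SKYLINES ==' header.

== SKYLINES ==
[[41,15],[43,0]]
[[23,2],[41,15],[43,0]]
[[23,2],[41,15],[47,0]]
[[3,2],[41,15],[47,0]]
[[3,2],[23,11],[26,2],[41,15],[47,0]]
[[3,2],[23,11],[26,2],[41,15],[47,0]]
[[3,2],[23,11],[26,2],[38,19],[40,2],[41,15],[47,0]]
[[3,2],[9,6],[20,2],[23,11],[26,2],[38,19],[40,2],[41,15],[47,0]]
[[3,2],[9,11],[15,6],[20,2],[23,11],[26,2],[38,19],[40,2],[41,15],[47,0]]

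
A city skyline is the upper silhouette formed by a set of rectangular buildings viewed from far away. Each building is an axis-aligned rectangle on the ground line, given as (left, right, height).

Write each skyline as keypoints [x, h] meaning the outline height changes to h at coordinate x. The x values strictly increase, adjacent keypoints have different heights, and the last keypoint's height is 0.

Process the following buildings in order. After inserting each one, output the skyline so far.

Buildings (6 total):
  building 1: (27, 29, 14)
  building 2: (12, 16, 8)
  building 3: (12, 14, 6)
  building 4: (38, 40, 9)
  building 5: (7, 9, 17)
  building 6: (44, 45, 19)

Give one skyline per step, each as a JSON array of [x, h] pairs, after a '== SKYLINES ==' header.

== SKYLINES ==
[[27,14],[29,0]]
[[12,8],[16,0],[27,14],[29,0]]
[[12,8],[16,0],[27,14],[29,0]]
[[12,8],[16,0],[27,14],[29,0],[38,9],[40,0]]
[[7,17],[9,0],[12,8],[16,0],[27,14],[29,0],[38,9],[40,0]]
[[7,17],[9,0],[12,8],[16,0],[27,14],[29,0],[38,9],[40,0],[44,19],[45,0]]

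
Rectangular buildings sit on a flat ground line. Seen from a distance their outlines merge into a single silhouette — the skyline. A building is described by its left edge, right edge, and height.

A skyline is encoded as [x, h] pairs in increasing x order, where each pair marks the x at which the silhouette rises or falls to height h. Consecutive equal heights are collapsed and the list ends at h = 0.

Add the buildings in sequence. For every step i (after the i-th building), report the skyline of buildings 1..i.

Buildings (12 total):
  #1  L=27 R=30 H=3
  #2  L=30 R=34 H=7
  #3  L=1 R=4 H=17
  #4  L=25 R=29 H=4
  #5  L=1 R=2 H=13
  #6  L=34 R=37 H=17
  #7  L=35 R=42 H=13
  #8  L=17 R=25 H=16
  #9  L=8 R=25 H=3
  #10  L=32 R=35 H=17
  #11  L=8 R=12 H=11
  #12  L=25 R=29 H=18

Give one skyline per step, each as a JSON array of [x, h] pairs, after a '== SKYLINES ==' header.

== SKYLINES ==
[[27,3],[30,0]]
[[27,3],[30,7],[34,0]]
[[1,17],[4,0],[27,3],[30,7],[34,0]]
[[1,17],[4,0],[25,4],[29,3],[30,7],[34,0]]
[[1,17],[4,0],[25,4],[29,3],[30,7],[34,0]]
[[1,17],[4,0],[25,4],[29,3],[30,7],[34,17],[37,0]]
[[1,17],[4,0],[25,4],[29,3],[30,7],[34,17],[37,13],[42,0]]
[[1,17],[4,0],[17,16],[25,4],[29,3],[30,7],[34,17],[37,13],[42,0]]
[[1,17],[4,0],[8,3],[17,16],[25,4],[29,3],[30,7],[34,17],[37,13],[42,0]]
[[1,17],[4,0],[8,3],[17,16],[25,4],[29,3],[30,7],[32,17],[37,13],[42,0]]
[[1,17],[4,0],[8,11],[12,3],[17,16],[25,4],[29,3],[30,7],[32,17],[37,13],[42,0]]
[[1,17],[4,0],[8,11],[12,3],[17,16],[25,18],[29,3],[30,7],[32,17],[37,13],[42,0]]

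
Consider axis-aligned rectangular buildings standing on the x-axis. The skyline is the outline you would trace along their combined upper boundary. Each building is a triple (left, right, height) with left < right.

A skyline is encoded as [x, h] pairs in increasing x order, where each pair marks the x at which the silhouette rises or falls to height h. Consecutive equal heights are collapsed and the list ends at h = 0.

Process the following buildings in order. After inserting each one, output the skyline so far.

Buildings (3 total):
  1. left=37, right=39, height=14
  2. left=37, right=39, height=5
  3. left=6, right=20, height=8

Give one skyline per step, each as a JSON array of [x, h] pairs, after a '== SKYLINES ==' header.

== SKYLINES ==
[[37,14],[39,0]]
[[37,14],[39,0]]
[[6,8],[20,0],[37,14],[39,0]]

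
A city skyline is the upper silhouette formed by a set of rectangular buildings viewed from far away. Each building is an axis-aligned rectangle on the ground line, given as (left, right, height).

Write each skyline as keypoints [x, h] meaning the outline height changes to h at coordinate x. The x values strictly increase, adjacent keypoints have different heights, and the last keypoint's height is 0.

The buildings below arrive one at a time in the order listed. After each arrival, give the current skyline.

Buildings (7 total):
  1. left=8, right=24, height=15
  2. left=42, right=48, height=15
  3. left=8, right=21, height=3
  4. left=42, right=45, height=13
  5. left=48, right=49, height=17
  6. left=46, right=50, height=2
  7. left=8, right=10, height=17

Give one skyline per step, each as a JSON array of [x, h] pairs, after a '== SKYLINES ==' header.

== SKYLINES ==
[[8,15],[24,0]]
[[8,15],[24,0],[42,15],[48,0]]
[[8,15],[24,0],[42,15],[48,0]]
[[8,15],[24,0],[42,15],[48,0]]
[[8,15],[24,0],[42,15],[48,17],[49,0]]
[[8,15],[24,0],[42,15],[48,17],[49,2],[50,0]]
[[8,17],[10,15],[24,0],[42,15],[48,17],[49,2],[50,0]]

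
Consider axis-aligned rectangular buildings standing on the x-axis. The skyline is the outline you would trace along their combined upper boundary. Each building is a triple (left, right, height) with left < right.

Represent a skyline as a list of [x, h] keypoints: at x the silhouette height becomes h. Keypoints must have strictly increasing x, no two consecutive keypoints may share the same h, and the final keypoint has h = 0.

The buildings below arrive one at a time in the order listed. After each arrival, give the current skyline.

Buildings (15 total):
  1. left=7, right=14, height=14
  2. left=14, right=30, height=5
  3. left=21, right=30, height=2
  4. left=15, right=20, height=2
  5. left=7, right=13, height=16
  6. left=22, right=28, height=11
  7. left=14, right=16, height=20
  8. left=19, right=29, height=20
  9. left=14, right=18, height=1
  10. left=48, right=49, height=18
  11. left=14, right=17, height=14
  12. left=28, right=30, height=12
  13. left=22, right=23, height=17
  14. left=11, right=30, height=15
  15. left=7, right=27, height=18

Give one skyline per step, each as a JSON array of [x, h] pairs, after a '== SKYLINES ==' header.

== SKYLINES ==
[[7,14],[14,0]]
[[7,14],[14,5],[30,0]]
[[7,14],[14,5],[30,0]]
[[7,14],[14,5],[30,0]]
[[7,16],[13,14],[14,5],[30,0]]
[[7,16],[13,14],[14,5],[22,11],[28,5],[30,0]]
[[7,16],[13,14],[14,20],[16,5],[22,11],[28,5],[30,0]]
[[7,16],[13,14],[14,20],[16,5],[19,20],[29,5],[30,0]]
[[7,16],[13,14],[14,20],[16,5],[19,20],[29,5],[30,0]]
[[7,16],[13,14],[14,20],[16,5],[19,20],[29,5],[30,0],[48,18],[49,0]]
[[7,16],[13,14],[14,20],[16,14],[17,5],[19,20],[29,5],[30,0],[48,18],[49,0]]
[[7,16],[13,14],[14,20],[16,14],[17,5],[19,20],[29,12],[30,0],[48,18],[49,0]]
[[7,16],[13,14],[14,20],[16,14],[17,5],[19,20],[29,12],[30,0],[48,18],[49,0]]
[[7,16],[13,15],[14,20],[16,15],[19,20],[29,15],[30,0],[48,18],[49,0]]
[[7,18],[14,20],[16,18],[19,20],[29,15],[30,0],[48,18],[49,0]]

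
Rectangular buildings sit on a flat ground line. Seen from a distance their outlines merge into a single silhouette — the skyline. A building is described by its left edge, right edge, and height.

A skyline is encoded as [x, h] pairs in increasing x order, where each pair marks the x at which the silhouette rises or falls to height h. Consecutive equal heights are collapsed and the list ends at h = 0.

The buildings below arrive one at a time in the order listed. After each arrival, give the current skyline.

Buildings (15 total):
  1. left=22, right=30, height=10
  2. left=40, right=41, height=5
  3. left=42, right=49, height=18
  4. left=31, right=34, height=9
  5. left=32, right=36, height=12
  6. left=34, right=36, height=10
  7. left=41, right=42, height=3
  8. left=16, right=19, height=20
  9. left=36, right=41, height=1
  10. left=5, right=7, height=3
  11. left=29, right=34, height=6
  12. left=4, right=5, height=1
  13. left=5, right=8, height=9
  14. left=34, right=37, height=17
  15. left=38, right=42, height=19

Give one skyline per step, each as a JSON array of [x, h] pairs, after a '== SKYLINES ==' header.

== SKYLINES ==
[[22,10],[30,0]]
[[22,10],[30,0],[40,5],[41,0]]
[[22,10],[30,0],[40,5],[41,0],[42,18],[49,0]]
[[22,10],[30,0],[31,9],[34,0],[40,5],[41,0],[42,18],[49,0]]
[[22,10],[30,0],[31,9],[32,12],[36,0],[40,5],[41,0],[42,18],[49,0]]
[[22,10],[30,0],[31,9],[32,12],[36,0],[40,5],[41,0],[42,18],[49,0]]
[[22,10],[30,0],[31,9],[32,12],[36,0],[40,5],[41,3],[42,18],[49,0]]
[[16,20],[19,0],[22,10],[30,0],[31,9],[32,12],[36,0],[40,5],[41,3],[42,18],[49,0]]
[[16,20],[19,0],[22,10],[30,0],[31,9],[32,12],[36,1],[40,5],[41,3],[42,18],[49,0]]
[[5,3],[7,0],[16,20],[19,0],[22,10],[30,0],[31,9],[32,12],[36,1],[40,5],[41,3],[42,18],[49,0]]
[[5,3],[7,0],[16,20],[19,0],[22,10],[30,6],[31,9],[32,12],[36,1],[40,5],[41,3],[42,18],[49,0]]
[[4,1],[5,3],[7,0],[16,20],[19,0],[22,10],[30,6],[31,9],[32,12],[36,1],[40,5],[41,3],[42,18],[49,0]]
[[4,1],[5,9],[8,0],[16,20],[19,0],[22,10],[30,6],[31,9],[32,12],[36,1],[40,5],[41,3],[42,18],[49,0]]
[[4,1],[5,9],[8,0],[16,20],[19,0],[22,10],[30,6],[31,9],[32,12],[34,17],[37,1],[40,5],[41,3],[42,18],[49,0]]
[[4,1],[5,9],[8,0],[16,20],[19,0],[22,10],[30,6],[31,9],[32,12],[34,17],[37,1],[38,19],[42,18],[49,0]]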